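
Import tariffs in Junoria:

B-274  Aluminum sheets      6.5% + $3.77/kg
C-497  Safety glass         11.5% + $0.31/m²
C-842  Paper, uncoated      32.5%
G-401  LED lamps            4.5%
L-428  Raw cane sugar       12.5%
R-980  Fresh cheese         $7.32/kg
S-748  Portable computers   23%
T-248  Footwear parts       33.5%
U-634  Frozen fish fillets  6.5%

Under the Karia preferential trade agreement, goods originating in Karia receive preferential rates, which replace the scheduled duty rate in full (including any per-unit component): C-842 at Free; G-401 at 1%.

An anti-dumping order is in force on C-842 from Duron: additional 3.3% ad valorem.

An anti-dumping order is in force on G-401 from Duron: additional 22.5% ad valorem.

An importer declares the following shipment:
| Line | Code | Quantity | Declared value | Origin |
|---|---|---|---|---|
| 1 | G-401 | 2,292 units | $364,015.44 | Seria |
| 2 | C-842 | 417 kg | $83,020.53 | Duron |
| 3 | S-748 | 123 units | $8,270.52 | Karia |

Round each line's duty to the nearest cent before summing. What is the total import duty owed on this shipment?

$48,004.26

Line 1 (G-401, Seria, 2,292 units, $364,015.44):
Base rate for G-401 is 4.5%.
G-401 has an FTA preferential rate, but origin Seria is not Karia; base rate stands.
The additional-duty order on G-401 targets Duron, not Seria; it does not apply.
Duty = $364,015.44 × 4.5% = $16,380.69.
Line 2 (C-842, Duron, 417 kg, $83,020.53):
Base rate for C-842 is 32.5%.
C-842 has an FTA preferential rate, but origin Duron is not Karia; base rate stands.
Additional duty on C-842 from Duron: +3.3%. Applied ad valorem rate: 32.5% + 3.3% = 35.8%.
Duty = $83,020.53 × 35.8% = $29,721.35.
Line 3 (S-748, Karia, 123 units, $8,270.52):
Base rate for S-748 is 23%.
Origin Karia is the FTA partner but S-748 is not on the preference list; base rate stands.
Duty = $8,270.52 × 23% = $1,902.22.
Total = $16,380.69 + $29,721.35 + $1,902.22 = $48,004.26.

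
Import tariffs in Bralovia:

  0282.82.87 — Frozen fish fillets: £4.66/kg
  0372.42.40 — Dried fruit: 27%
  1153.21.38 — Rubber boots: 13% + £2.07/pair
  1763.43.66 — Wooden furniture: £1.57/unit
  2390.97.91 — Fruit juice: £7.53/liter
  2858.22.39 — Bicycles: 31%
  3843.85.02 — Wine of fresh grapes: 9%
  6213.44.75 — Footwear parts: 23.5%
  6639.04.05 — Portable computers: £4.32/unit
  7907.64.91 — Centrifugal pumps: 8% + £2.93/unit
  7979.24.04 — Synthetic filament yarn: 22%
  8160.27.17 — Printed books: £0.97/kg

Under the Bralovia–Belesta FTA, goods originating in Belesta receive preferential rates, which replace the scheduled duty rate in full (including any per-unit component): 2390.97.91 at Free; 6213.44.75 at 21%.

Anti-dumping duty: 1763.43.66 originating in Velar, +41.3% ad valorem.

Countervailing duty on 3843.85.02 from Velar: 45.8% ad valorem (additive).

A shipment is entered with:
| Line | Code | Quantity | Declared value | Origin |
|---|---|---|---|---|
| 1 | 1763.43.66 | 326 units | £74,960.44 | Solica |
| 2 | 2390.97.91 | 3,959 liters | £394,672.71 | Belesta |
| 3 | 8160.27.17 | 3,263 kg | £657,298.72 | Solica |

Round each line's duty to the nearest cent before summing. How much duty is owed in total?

Line 1 (1763.43.66, Solica, 326 units, £74,960.44):
Base rate for 1763.43.66 is £1.57/unit.
The additional-duty order on 1763.43.66 targets Velar, not Solica; it does not apply.
Duty = 326 × £1.57 = £511.82.
Line 2 (2390.97.91, Belesta, 3,959 liters, £394,672.71):
Base rate for 2390.97.91 is £7.53/liter.
Origin Belesta qualifies under the Bralovia–Belesta agreement and 2390.97.91 is covered: preferential rate Free applies instead.
Duty = £394,672.71 × 0% = £0.00.
Line 3 (8160.27.17, Solica, 3,263 kg, £657,298.72):
Base rate for 8160.27.17 is £0.97/kg.
Duty = 3,263 × £0.97 = £3,165.11.
Total = £511.82 + £0.00 + £3,165.11 = £3,676.93.

£3,676.93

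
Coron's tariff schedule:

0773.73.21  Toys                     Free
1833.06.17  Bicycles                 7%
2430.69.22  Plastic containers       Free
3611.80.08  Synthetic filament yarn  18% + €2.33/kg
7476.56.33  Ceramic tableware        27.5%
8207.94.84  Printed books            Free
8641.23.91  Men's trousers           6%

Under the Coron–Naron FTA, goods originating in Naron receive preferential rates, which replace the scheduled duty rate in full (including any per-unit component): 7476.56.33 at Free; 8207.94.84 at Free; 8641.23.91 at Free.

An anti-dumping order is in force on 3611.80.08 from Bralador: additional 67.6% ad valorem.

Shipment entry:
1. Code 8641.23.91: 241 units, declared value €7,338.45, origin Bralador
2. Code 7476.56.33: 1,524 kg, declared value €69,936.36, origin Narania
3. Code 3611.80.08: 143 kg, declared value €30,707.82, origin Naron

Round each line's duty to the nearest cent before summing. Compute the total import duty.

Line 1 (8641.23.91, Bralador, 241 units, €7,338.45):
Base rate for 8641.23.91 is 6%.
8641.23.91 has an FTA preferential rate, but origin Bralador is not Naron; base rate stands.
Duty = €7,338.45 × 6% = €440.31.
Line 2 (7476.56.33, Narania, 1,524 kg, €69,936.36):
Base rate for 7476.56.33 is 27.5%.
7476.56.33 has an FTA preferential rate, but origin Narania is not Naron; base rate stands.
Duty = €69,936.36 × 27.5% = €19,232.50.
Line 3 (3611.80.08, Naron, 143 kg, €30,707.82):
Base rate for 3611.80.08 is 18% + €2.33/kg.
Origin Naron is the FTA partner but 3611.80.08 is not on the preference list; base rate stands.
The additional-duty order on 3611.80.08 targets Bralador, not Naron; it does not apply.
Duty = €30,707.82 × 18% + 143 × €2.33 = €5,860.60.
Total = €440.31 + €19,232.50 + €5,860.60 = €25,533.41.

€25,533.41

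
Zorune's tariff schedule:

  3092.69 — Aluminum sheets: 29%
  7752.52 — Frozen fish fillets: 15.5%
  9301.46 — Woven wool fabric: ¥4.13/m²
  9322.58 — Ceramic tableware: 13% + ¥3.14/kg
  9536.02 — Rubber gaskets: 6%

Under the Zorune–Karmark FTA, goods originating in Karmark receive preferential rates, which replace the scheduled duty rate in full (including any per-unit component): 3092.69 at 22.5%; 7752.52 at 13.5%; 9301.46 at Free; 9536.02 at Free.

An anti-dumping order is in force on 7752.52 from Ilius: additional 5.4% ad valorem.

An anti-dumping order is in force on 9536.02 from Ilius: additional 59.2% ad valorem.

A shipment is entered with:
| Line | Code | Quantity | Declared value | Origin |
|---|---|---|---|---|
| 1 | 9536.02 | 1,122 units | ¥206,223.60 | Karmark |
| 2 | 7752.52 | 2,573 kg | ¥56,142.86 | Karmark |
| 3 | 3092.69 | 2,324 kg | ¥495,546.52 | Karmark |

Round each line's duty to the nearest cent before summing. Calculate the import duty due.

Line 1 (9536.02, Karmark, 1,122 units, ¥206,223.60):
Base rate for 9536.02 is 6%.
Origin Karmark qualifies under the Zorune–Karmark agreement and 9536.02 is covered: preferential rate Free applies instead.
The additional-duty order on 9536.02 targets Ilius, not Karmark; it does not apply.
Duty = ¥206,223.60 × 0% = ¥0.00.
Line 2 (7752.52, Karmark, 2,573 kg, ¥56,142.86):
Base rate for 7752.52 is 15.5%.
Origin Karmark qualifies under the Zorune–Karmark agreement and 7752.52 is covered: preferential rate 13.5% applies instead.
The additional-duty order on 7752.52 targets Ilius, not Karmark; it does not apply.
Duty = ¥56,142.86 × 13.5% = ¥7,579.29.
Line 3 (3092.69, Karmark, 2,324 kg, ¥495,546.52):
Base rate for 3092.69 is 29%.
Origin Karmark qualifies under the Zorune–Karmark agreement and 3092.69 is covered: preferential rate 22.5% applies instead.
Duty = ¥495,546.52 × 22.5% = ¥111,497.97.
Total = ¥0.00 + ¥7,579.29 + ¥111,497.97 = ¥119,077.26.

¥119,077.26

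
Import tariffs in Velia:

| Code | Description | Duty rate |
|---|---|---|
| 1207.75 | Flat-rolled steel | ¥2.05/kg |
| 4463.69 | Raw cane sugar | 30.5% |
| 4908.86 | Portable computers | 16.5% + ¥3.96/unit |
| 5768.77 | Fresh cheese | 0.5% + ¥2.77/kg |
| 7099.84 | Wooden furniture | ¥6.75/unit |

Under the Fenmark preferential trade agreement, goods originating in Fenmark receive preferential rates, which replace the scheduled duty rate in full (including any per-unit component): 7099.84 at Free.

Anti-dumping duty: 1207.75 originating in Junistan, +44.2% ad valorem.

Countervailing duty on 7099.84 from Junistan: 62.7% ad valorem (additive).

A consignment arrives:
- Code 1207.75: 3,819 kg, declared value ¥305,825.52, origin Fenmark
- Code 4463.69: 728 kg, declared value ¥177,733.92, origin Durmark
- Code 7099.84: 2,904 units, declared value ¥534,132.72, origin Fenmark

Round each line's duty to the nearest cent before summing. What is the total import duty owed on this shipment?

¥62,037.80

Line 1 (1207.75, Fenmark, 3,819 kg, ¥305,825.52):
Base rate for 1207.75 is ¥2.05/kg.
Origin Fenmark is the FTA partner but 1207.75 is not on the preference list; base rate stands.
The additional-duty order on 1207.75 targets Junistan, not Fenmark; it does not apply.
Duty = 3,819 × ¥2.05 = ¥7,828.95.
Line 2 (4463.69, Durmark, 728 kg, ¥177,733.92):
Base rate for 4463.69 is 30.5%.
Duty = ¥177,733.92 × 30.5% = ¥54,208.85.
Line 3 (7099.84, Fenmark, 2,904 units, ¥534,132.72):
Base rate for 7099.84 is ¥6.75/unit.
Origin Fenmark qualifies under the Velia–Fenmark agreement and 7099.84 is covered: preferential rate Free applies instead.
The additional-duty order on 7099.84 targets Junistan, not Fenmark; it does not apply.
Duty = ¥534,132.72 × 0% = ¥0.00.
Total = ¥7,828.95 + ¥54,208.85 + ¥0.00 = ¥62,037.80.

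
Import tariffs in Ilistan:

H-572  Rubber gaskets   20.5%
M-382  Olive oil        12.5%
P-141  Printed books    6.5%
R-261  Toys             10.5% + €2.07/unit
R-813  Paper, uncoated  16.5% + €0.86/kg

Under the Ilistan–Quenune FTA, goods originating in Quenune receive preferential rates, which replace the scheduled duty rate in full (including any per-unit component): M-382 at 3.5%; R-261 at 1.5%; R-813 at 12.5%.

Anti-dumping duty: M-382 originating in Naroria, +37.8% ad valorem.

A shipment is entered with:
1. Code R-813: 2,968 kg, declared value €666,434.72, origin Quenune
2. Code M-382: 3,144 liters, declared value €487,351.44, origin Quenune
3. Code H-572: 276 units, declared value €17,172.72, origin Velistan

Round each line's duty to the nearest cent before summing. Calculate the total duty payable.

€103,882.05

Line 1 (R-813, Quenune, 2,968 kg, €666,434.72):
Base rate for R-813 is 16.5% + €0.86/kg.
Origin Quenune qualifies under the Ilistan–Quenune agreement and R-813 is covered: preferential rate 12.5% applies instead.
Duty = €666,434.72 × 12.5% = €83,304.34.
Line 2 (M-382, Quenune, 3,144 liters, €487,351.44):
Base rate for M-382 is 12.5%.
Origin Quenune qualifies under the Ilistan–Quenune agreement and M-382 is covered: preferential rate 3.5% applies instead.
The additional-duty order on M-382 targets Naroria, not Quenune; it does not apply.
Duty = €487,351.44 × 3.5% = €17,057.30.
Line 3 (H-572, Velistan, 276 units, €17,172.72):
Base rate for H-572 is 20.5%.
Duty = €17,172.72 × 20.5% = €3,520.41.
Total = €83,304.34 + €17,057.30 + €3,520.41 = €103,882.05.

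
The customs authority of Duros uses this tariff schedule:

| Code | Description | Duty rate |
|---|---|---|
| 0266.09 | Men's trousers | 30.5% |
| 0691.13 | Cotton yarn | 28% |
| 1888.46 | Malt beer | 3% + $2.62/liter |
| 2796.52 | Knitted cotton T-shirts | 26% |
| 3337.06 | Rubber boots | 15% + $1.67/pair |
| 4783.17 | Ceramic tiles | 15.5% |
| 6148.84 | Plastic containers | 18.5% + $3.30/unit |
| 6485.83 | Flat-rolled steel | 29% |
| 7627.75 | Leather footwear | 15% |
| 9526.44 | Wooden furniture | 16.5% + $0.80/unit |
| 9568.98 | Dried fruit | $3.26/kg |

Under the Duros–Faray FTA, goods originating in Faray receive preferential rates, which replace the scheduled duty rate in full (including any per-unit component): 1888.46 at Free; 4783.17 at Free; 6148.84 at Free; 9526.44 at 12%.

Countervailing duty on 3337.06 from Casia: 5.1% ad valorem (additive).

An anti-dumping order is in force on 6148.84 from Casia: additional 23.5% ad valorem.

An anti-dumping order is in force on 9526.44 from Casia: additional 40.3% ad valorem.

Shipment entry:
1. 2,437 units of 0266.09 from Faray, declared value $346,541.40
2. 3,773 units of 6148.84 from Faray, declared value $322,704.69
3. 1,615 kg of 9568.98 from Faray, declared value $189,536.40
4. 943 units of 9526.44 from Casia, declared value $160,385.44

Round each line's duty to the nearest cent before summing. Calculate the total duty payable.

Line 1 (0266.09, Faray, 2,437 units, $346,541.40):
Base rate for 0266.09 is 30.5%.
Origin Faray is the FTA partner but 0266.09 is not on the preference list; base rate stands.
Duty = $346,541.40 × 30.5% = $105,695.13.
Line 2 (6148.84, Faray, 3,773 units, $322,704.69):
Base rate for 6148.84 is 18.5% + $3.30/unit.
Origin Faray qualifies under the Duros–Faray agreement and 6148.84 is covered: preferential rate Free applies instead.
The additional-duty order on 6148.84 targets Casia, not Faray; it does not apply.
Duty = $322,704.69 × 0% = $0.00.
Line 3 (9568.98, Faray, 1,615 kg, $189,536.40):
Base rate for 9568.98 is $3.26/kg.
Origin Faray is the FTA partner but 9568.98 is not on the preference list; base rate stands.
Duty = 1,615 × $3.26 = $5,264.90.
Line 4 (9526.44, Casia, 943 units, $160,385.44):
Base rate for 9526.44 is 16.5% + $0.80/unit.
9526.44 has an FTA preferential rate, but origin Casia is not Faray; base rate stands.
Additional duty on 9526.44 from Casia: +40.3%. Applied ad valorem rate: 16.5% + 40.3% = 56.8%.
Duty = $160,385.44 × 56.8% + 943 × $0.80 = $91,853.33.
Total = $105,695.13 + $0.00 + $5,264.90 + $91,853.33 = $202,813.36.

$202,813.36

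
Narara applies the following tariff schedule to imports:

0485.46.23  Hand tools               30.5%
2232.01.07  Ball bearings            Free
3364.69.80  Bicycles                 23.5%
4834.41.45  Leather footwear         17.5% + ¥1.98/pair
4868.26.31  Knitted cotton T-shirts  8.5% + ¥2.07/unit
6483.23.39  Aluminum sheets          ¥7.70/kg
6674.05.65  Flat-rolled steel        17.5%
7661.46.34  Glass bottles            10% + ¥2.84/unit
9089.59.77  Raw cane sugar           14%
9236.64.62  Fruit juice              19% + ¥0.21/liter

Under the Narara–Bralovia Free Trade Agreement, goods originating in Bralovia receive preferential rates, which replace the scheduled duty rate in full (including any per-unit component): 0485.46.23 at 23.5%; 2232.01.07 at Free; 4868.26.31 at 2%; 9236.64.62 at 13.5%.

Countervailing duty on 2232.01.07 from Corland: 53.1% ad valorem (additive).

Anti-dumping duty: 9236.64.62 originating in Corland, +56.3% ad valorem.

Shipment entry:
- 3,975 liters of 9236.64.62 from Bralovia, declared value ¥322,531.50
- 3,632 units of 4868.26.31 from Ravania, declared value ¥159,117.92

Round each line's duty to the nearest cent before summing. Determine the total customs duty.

Line 1 (9236.64.62, Bralovia, 3,975 liters, ¥322,531.50):
Base rate for 9236.64.62 is 19% + ¥0.21/liter.
Origin Bralovia qualifies under the Narara–Bralovia agreement and 9236.64.62 is covered: preferential rate 13.5% applies instead.
The additional-duty order on 9236.64.62 targets Corland, not Bralovia; it does not apply.
Duty = ¥322,531.50 × 13.5% = ¥43,541.75.
Line 2 (4868.26.31, Ravania, 3,632 units, ¥159,117.92):
Base rate for 4868.26.31 is 8.5% + ¥2.07/unit.
4868.26.31 has an FTA preferential rate, but origin Ravania is not Bralovia; base rate stands.
Duty = ¥159,117.92 × 8.5% + 3,632 × ¥2.07 = ¥21,043.26.
Total = ¥43,541.75 + ¥21,043.26 = ¥64,585.01.

¥64,585.01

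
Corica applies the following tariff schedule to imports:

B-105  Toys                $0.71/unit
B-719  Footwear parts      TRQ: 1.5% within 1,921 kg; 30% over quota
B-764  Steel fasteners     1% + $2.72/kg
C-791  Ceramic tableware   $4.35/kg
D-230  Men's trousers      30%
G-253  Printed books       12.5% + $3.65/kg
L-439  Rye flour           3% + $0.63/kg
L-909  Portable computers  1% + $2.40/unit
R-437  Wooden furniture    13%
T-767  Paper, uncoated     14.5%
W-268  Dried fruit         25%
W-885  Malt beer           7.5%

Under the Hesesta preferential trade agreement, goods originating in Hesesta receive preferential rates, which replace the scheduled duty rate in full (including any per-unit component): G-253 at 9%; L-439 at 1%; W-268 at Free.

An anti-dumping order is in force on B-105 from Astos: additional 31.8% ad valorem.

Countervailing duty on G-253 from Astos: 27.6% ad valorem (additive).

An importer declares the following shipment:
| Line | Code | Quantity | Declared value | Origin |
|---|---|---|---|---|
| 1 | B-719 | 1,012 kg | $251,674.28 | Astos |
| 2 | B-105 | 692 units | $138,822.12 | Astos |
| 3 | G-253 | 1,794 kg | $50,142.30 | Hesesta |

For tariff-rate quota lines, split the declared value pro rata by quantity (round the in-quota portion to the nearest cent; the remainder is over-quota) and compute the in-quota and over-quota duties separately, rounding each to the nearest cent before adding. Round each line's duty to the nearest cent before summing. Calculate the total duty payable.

Line 1 (B-719, Astos, 1,012 kg, $251,674.28):
Code B-719 is under a tariff-rate quota (threshold 1,921 kg). Quantity 1,012 kg is within the quota, so the in-quota rate 1.5% applies to the full value.
Duty = $251,674.28 × 1.5% = $3,775.11.
Line 2 (B-105, Astos, 692 units, $138,822.12):
Base rate for B-105 is $0.71/unit.
Additional duty on B-105 from Astos: +31.8% ad valorem. Applied ad valorem rate = 31.8%.
Duty = $138,822.12 × 31.8% + 692 × $0.71 = $44,636.75.
Line 3 (G-253, Hesesta, 1,794 kg, $50,142.30):
Base rate for G-253 is 12.5% + $3.65/kg.
Origin Hesesta qualifies under the Corica–Hesesta agreement and G-253 is covered: preferential rate 9% applies instead.
The additional-duty order on G-253 targets Astos, not Hesesta; it does not apply.
Duty = $50,142.30 × 9% = $4,512.81.
Total = $3,775.11 + $44,636.75 + $4,512.81 = $52,924.67.

$52,924.67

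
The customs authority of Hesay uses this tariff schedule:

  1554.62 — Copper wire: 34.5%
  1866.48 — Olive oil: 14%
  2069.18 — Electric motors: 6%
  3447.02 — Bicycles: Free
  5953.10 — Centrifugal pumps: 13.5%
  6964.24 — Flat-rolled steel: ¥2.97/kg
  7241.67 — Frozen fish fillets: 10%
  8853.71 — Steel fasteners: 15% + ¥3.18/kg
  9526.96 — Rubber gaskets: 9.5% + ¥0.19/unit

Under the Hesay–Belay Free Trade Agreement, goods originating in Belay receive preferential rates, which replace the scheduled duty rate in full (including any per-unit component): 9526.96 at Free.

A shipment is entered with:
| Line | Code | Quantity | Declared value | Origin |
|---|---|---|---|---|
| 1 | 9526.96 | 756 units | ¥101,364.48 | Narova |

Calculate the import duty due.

Line 1 (9526.96, Narova, 756 units, ¥101,364.48):
Base rate for 9526.96 is 9.5% + ¥0.19/unit.
9526.96 has an FTA preferential rate, but origin Narova is not Belay; base rate stands.
Duty = ¥101,364.48 × 9.5% + 756 × ¥0.19 = ¥9,773.27.

¥9,773.27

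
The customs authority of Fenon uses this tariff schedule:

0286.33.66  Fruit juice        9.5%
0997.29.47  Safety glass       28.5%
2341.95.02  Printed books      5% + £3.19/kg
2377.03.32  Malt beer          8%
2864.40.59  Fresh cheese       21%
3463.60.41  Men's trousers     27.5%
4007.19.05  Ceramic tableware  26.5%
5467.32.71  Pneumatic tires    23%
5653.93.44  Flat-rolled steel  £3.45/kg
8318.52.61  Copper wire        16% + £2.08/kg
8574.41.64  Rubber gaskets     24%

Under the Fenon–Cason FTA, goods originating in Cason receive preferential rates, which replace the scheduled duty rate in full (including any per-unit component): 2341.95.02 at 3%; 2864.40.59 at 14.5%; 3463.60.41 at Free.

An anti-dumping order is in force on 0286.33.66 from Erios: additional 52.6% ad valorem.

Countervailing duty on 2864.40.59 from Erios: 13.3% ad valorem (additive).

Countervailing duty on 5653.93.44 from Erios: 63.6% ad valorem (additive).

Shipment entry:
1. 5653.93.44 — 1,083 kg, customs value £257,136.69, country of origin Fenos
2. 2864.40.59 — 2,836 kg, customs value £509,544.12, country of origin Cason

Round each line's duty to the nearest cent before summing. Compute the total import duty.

Line 1 (5653.93.44, Fenos, 1,083 kg, £257,136.69):
Base rate for 5653.93.44 is £3.45/kg.
The additional-duty order on 5653.93.44 targets Erios, not Fenos; it does not apply.
Duty = 1,083 × £3.45 = £3,736.35.
Line 2 (2864.40.59, Cason, 2,836 kg, £509,544.12):
Base rate for 2864.40.59 is 21%.
Origin Cason qualifies under the Fenon–Cason agreement and 2864.40.59 is covered: preferential rate 14.5% applies instead.
The additional-duty order on 2864.40.59 targets Erios, not Cason; it does not apply.
Duty = £509,544.12 × 14.5% = £73,883.90.
Total = £3,736.35 + £73,883.90 = £77,620.25.

£77,620.25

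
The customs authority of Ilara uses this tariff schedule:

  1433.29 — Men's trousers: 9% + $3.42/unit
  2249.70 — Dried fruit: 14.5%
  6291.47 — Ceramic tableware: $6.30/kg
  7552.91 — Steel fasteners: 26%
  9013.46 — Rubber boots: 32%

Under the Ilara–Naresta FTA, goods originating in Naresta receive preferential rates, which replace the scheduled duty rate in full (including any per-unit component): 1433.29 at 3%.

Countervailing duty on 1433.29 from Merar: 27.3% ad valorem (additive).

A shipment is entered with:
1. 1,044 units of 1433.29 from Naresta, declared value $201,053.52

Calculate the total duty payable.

$6,031.61

Line 1 (1433.29, Naresta, 1,044 units, $201,053.52):
Base rate for 1433.29 is 9% + $3.42/unit.
Origin Naresta qualifies under the Ilara–Naresta agreement and 1433.29 is covered: preferential rate 3% applies instead.
The additional-duty order on 1433.29 targets Merar, not Naresta; it does not apply.
Duty = $201,053.52 × 3% = $6,031.61.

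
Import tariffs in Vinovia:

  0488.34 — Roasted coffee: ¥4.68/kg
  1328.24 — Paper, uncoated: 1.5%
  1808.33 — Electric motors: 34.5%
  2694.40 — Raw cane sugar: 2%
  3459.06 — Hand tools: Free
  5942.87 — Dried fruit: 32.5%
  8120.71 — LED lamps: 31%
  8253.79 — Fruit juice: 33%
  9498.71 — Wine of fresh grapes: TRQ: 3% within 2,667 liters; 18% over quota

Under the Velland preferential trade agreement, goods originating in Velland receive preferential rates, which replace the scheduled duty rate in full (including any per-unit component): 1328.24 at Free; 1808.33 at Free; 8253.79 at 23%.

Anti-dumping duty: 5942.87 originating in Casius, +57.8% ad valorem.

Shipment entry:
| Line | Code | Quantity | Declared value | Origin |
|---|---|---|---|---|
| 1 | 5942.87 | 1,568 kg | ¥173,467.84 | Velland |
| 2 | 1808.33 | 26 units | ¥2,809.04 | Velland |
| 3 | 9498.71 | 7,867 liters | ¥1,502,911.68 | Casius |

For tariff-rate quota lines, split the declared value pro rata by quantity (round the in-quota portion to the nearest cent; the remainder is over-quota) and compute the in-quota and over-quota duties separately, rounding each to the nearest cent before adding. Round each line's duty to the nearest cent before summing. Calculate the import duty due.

Line 1 (5942.87, Velland, 1,568 kg, ¥173,467.84):
Base rate for 5942.87 is 32.5%.
Origin Velland is the FTA partner but 5942.87 is not on the preference list; base rate stands.
The additional-duty order on 5942.87 targets Casius, not Velland; it does not apply.
Duty = ¥173,467.84 × 32.5% = ¥56,377.05.
Line 2 (1808.33, Velland, 26 units, ¥2,809.04):
Base rate for 1808.33 is 34.5%.
Origin Velland qualifies under the Vinovia–Velland agreement and 1808.33 is covered: preferential rate Free applies instead.
Duty = ¥2,809.04 × 0% = ¥0.00.
Line 3 (9498.71, Casius, 7,867 liters, ¥1,502,911.68):
Code 9498.71 is under a tariff-rate quota (threshold 2,667 liters). In-quota: 2,667 liters at 3%; over-quota: 5,200 liters at 18%.
Pro-rata value split: in-quota = ¥1,502,911.68 × 2,667/7,867 = ¥509,503.68; over-quota = ¥1,502,911.68 − ¥509,503.68 = ¥993,408.00.
In-quota duty = ¥509,503.68 × 3% = ¥15,285.11. Over-quota duty = ¥993,408.00 × 18% = ¥178,813.44.
Line duty = ¥15,285.11 + ¥178,813.44 = ¥194,098.55.
Total = ¥56,377.05 + ¥0.00 + ¥194,098.55 = ¥250,475.60.

¥250,475.60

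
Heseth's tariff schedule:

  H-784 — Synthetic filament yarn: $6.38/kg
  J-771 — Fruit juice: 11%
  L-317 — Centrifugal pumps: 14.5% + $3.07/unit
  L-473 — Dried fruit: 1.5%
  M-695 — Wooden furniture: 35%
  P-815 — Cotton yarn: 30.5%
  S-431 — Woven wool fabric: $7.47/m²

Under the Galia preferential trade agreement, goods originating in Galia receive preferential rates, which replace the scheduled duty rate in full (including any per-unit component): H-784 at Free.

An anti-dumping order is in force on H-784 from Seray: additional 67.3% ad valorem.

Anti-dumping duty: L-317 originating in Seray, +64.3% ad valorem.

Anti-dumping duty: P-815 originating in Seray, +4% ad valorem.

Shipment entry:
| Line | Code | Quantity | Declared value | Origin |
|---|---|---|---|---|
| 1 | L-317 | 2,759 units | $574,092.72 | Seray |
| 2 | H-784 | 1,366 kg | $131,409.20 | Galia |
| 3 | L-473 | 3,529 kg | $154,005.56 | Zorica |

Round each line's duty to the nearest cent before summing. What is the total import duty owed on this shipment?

Line 1 (L-317, Seray, 2,759 units, $574,092.72):
Base rate for L-317 is 14.5% + $3.07/unit.
Additional duty on L-317 from Seray: +64.3%. Applied ad valorem rate: 14.5% + 64.3% = 78.8%.
Duty = $574,092.72 × 78.8% + 2,759 × $3.07 = $460,855.19.
Line 2 (H-784, Galia, 1,366 kg, $131,409.20):
Base rate for H-784 is $6.38/kg.
Origin Galia qualifies under the Heseth–Galia agreement and H-784 is covered: preferential rate Free applies instead.
The additional-duty order on H-784 targets Seray, not Galia; it does not apply.
Duty = $131,409.20 × 0% = $0.00.
Line 3 (L-473, Zorica, 3,529 kg, $154,005.56):
Base rate for L-473 is 1.5%.
Duty = $154,005.56 × 1.5% = $2,310.08.
Total = $460,855.19 + $0.00 + $2,310.08 = $463,165.27.

$463,165.27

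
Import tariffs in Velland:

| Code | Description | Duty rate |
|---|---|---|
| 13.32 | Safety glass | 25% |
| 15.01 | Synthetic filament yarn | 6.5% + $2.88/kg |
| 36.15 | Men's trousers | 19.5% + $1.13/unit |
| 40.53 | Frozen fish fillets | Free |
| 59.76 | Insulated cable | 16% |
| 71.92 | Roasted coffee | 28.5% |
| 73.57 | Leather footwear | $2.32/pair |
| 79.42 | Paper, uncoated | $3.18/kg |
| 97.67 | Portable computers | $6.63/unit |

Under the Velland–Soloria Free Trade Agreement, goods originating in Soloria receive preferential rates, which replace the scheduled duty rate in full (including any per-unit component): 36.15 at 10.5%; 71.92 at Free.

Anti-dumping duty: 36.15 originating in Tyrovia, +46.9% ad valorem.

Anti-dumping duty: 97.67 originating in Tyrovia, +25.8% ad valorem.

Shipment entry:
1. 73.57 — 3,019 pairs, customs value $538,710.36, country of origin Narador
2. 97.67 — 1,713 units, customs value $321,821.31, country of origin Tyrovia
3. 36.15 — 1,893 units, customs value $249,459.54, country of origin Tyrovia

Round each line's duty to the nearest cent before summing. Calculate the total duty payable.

$269,171.39

Line 1 (73.57, Narador, 3,019 pairs, $538,710.36):
Base rate for 73.57 is $2.32/pair.
Duty = 3,019 × $2.32 = $7,004.08.
Line 2 (97.67, Tyrovia, 1,713 units, $321,821.31):
Base rate for 97.67 is $6.63/unit.
Additional duty on 97.67 from Tyrovia: +25.8% ad valorem. Applied ad valorem rate = 25.8%.
Duty = $321,821.31 × 25.8% + 1,713 × $6.63 = $94,387.09.
Line 3 (36.15, Tyrovia, 1,893 units, $249,459.54):
Base rate for 36.15 is 19.5% + $1.13/unit.
36.15 has an FTA preferential rate, but origin Tyrovia is not Soloria; base rate stands.
Additional duty on 36.15 from Tyrovia: +46.9%. Applied ad valorem rate: 19.5% + 46.9% = 66.4%.
Duty = $249,459.54 × 66.4% + 1,893 × $1.13 = $167,780.22.
Total = $7,004.08 + $94,387.09 + $167,780.22 = $269,171.39.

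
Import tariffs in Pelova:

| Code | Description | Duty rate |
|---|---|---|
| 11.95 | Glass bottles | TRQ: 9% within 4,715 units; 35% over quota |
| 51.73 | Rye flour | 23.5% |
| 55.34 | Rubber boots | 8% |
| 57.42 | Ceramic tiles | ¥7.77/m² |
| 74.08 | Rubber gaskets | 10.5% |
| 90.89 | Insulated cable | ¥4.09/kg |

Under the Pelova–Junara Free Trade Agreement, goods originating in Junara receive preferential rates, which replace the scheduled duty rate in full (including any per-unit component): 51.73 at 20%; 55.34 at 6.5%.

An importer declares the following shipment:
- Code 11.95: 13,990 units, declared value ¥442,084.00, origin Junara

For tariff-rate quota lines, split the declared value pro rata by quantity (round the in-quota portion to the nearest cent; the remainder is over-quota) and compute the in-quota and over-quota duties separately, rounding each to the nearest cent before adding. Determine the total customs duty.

¥115,990.96

Line 1 (11.95, Junara, 13,990 units, ¥442,084.00):
Code 11.95 is under a tariff-rate quota (threshold 4,715 units). In-quota: 4,715 units at 9%; over-quota: 9,275 units at 35%.
Pro-rata value split: in-quota = ¥442,084.00 × 4,715/13,990 = ¥148,994.00; over-quota = ¥442,084.00 − ¥148,994.00 = ¥293,090.00.
In-quota duty = ¥148,994.00 × 9% = ¥13,409.46. Over-quota duty = ¥293,090.00 × 35% = ¥102,581.50.
Line duty = ¥13,409.46 + ¥102,581.50 = ¥115,990.96.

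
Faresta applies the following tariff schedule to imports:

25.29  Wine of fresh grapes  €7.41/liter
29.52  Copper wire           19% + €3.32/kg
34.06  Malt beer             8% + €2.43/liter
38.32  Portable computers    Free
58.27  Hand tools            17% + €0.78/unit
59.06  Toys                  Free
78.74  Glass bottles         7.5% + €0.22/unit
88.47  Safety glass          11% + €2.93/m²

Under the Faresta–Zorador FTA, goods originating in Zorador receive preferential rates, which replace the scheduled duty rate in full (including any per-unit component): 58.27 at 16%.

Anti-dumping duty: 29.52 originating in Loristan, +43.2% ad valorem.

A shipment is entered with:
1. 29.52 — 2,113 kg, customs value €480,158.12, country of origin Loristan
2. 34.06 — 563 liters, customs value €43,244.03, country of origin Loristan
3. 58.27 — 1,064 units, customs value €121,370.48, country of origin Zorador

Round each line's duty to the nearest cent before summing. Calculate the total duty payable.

€329,920.40

Line 1 (29.52, Loristan, 2,113 kg, €480,158.12):
Base rate for 29.52 is 19% + €3.32/kg.
Additional duty on 29.52 from Loristan: +43.2%. Applied ad valorem rate: 19% + 43.2% = 62.2%.
Duty = €480,158.12 × 62.2% + 2,113 × €3.32 = €305,673.51.
Line 2 (34.06, Loristan, 563 liters, €43,244.03):
Base rate for 34.06 is 8% + €2.43/liter.
Duty = €43,244.03 × 8% + 563 × €2.43 = €4,827.61.
Line 3 (58.27, Zorador, 1,064 units, €121,370.48):
Base rate for 58.27 is 17% + €0.78/unit.
Origin Zorador qualifies under the Faresta–Zorador agreement and 58.27 is covered: preferential rate 16% applies instead.
Duty = €121,370.48 × 16% = €19,419.28.
Total = €305,673.51 + €4,827.61 + €19,419.28 = €329,920.40.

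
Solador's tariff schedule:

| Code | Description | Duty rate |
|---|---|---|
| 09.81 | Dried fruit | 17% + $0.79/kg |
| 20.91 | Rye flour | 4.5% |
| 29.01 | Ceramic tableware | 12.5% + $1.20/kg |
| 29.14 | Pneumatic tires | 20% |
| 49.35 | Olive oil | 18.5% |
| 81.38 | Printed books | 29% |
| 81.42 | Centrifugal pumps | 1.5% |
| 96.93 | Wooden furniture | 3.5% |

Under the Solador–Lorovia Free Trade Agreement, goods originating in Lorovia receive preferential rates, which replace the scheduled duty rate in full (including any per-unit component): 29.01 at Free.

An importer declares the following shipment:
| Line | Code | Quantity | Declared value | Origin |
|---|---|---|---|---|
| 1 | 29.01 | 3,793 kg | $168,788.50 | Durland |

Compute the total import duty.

$25,650.16

Line 1 (29.01, Durland, 3,793 kg, $168,788.50):
Base rate for 29.01 is 12.5% + $1.20/kg.
29.01 has an FTA preferential rate, but origin Durland is not Lorovia; base rate stands.
Duty = $168,788.50 × 12.5% + 3,793 × $1.20 = $25,650.16.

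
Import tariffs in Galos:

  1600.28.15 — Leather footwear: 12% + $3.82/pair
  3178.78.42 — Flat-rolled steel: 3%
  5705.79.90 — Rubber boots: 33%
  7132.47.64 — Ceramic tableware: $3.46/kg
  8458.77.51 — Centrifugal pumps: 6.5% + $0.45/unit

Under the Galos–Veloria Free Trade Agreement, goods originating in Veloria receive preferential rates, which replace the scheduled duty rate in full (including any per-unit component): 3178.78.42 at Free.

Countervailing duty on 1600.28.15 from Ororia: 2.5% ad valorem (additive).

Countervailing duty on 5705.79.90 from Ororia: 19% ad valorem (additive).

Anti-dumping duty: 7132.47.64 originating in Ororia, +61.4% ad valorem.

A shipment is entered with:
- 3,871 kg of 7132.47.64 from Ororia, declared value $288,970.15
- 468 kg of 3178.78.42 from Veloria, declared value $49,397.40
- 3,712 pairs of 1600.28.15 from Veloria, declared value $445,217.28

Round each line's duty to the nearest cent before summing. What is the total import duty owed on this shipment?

$258,427.24

Line 1 (7132.47.64, Ororia, 3,871 kg, $288,970.15):
Base rate for 7132.47.64 is $3.46/kg.
Additional duty on 7132.47.64 from Ororia: +61.4% ad valorem. Applied ad valorem rate = 61.4%.
Duty = $288,970.15 × 61.4% + 3,871 × $3.46 = $190,821.33.
Line 2 (3178.78.42, Veloria, 468 kg, $49,397.40):
Base rate for 3178.78.42 is 3%.
Origin Veloria qualifies under the Galos–Veloria agreement and 3178.78.42 is covered: preferential rate Free applies instead.
Duty = $49,397.40 × 0% = $0.00.
Line 3 (1600.28.15, Veloria, 3,712 pairs, $445,217.28):
Base rate for 1600.28.15 is 12% + $3.82/pair.
Origin Veloria is the FTA partner but 1600.28.15 is not on the preference list; base rate stands.
The additional-duty order on 1600.28.15 targets Ororia, not Veloria; it does not apply.
Duty = $445,217.28 × 12% + 3,712 × $3.82 = $67,605.91.
Total = $190,821.33 + $0.00 + $67,605.91 = $258,427.24.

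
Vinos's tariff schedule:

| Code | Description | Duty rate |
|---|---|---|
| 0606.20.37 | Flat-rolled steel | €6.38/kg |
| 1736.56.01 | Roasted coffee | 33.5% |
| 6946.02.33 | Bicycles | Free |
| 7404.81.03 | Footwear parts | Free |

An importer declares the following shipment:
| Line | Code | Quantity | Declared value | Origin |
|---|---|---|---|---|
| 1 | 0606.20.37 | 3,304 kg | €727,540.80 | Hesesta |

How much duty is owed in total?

Line 1 (0606.20.37, Hesesta, 3,304 kg, €727,540.80):
Base rate for 0606.20.37 is €6.38/kg.
Duty = 3,304 × €6.38 = €21,079.52.

€21,079.52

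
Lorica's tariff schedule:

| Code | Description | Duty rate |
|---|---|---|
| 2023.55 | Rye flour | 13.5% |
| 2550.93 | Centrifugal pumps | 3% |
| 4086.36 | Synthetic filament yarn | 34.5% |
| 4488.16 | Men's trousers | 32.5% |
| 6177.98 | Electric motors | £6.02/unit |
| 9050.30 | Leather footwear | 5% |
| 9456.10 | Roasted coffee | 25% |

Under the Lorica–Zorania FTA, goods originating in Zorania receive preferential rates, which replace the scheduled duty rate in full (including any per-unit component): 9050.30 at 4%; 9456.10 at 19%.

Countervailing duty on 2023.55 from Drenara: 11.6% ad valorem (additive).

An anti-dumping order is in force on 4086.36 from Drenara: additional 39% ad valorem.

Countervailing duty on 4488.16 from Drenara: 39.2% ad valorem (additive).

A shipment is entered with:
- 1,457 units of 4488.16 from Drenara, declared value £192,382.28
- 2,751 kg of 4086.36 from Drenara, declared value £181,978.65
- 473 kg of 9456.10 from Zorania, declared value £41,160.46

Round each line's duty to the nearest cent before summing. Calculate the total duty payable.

Line 1 (4488.16, Drenara, 1,457 units, £192,382.28):
Base rate for 4488.16 is 32.5%.
Additional duty on 4488.16 from Drenara: +39.2%. Applied ad valorem rate: 32.5% + 39.2% = 71.7%.
Duty = £192,382.28 × 71.7% = £137,938.09.
Line 2 (4086.36, Drenara, 2,751 kg, £181,978.65):
Base rate for 4086.36 is 34.5%.
Additional duty on 4086.36 from Drenara: +39%. Applied ad valorem rate: 34.5% + 39% = 73.5%.
Duty = £181,978.65 × 73.5% = £133,754.31.
Line 3 (9456.10, Zorania, 473 kg, £41,160.46):
Base rate for 9456.10 is 25%.
Origin Zorania qualifies under the Lorica–Zorania agreement and 9456.10 is covered: preferential rate 19% applies instead.
Duty = £41,160.46 × 19% = £7,820.49.
Total = £137,938.09 + £133,754.31 + £7,820.49 = £279,512.89.

£279,512.89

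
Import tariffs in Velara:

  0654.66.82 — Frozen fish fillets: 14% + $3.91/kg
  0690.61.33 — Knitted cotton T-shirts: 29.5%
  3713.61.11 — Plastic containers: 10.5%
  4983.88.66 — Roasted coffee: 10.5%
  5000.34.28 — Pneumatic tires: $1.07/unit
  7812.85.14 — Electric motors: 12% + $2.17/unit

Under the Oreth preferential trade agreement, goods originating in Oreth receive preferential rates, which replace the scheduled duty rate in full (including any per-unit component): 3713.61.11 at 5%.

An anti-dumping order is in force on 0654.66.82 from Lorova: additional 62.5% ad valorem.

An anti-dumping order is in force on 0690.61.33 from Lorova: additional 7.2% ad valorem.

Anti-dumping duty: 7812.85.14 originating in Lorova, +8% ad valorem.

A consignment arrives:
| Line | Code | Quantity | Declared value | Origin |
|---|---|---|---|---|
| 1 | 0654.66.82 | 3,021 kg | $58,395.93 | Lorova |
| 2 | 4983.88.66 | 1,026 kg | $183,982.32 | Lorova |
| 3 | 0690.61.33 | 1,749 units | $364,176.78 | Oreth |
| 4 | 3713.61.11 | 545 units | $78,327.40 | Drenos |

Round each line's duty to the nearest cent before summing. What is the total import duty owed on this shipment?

Line 1 (0654.66.82, Lorova, 3,021 kg, $58,395.93):
Base rate for 0654.66.82 is 14% + $3.91/kg.
Additional duty on 0654.66.82 from Lorova: +62.5%. Applied ad valorem rate: 14% + 62.5% = 76.5%.
Duty = $58,395.93 × 76.5% + 3,021 × $3.91 = $56,485.00.
Line 2 (4983.88.66, Lorova, 1,026 kg, $183,982.32):
Base rate for 4983.88.66 is 10.5%.
Duty = $183,982.32 × 10.5% = $19,318.14.
Line 3 (0690.61.33, Oreth, 1,749 units, $364,176.78):
Base rate for 0690.61.33 is 29.5%.
Origin Oreth is the FTA partner but 0690.61.33 is not on the preference list; base rate stands.
The additional-duty order on 0690.61.33 targets Lorova, not Oreth; it does not apply.
Duty = $364,176.78 × 29.5% = $107,432.15.
Line 4 (3713.61.11, Drenos, 545 units, $78,327.40):
Base rate for 3713.61.11 is 10.5%.
3713.61.11 has an FTA preferential rate, but origin Drenos is not Oreth; base rate stands.
Duty = $78,327.40 × 10.5% = $8,224.38.
Total = $56,485.00 + $19,318.14 + $107,432.15 + $8,224.38 = $191,459.67.

$191,459.67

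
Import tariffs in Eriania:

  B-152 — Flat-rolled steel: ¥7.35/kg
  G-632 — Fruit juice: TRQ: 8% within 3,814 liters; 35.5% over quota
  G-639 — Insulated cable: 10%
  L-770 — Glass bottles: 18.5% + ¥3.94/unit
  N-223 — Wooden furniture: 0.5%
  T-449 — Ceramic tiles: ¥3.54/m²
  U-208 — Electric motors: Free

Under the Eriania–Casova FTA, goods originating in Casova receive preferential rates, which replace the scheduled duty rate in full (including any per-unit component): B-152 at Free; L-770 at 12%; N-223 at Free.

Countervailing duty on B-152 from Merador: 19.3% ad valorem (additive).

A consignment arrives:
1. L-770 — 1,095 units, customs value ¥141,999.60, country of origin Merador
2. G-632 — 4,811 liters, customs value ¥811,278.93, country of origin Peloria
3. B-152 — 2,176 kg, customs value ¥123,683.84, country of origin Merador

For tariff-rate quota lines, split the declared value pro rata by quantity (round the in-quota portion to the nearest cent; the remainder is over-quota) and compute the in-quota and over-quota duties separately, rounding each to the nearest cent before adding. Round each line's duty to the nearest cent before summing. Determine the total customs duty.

¥181,585.26

Line 1 (L-770, Merador, 1,095 units, ¥141,999.60):
Base rate for L-770 is 18.5% + ¥3.94/unit.
L-770 has an FTA preferential rate, but origin Merador is not Casova; base rate stands.
Duty = ¥141,999.60 × 18.5% + 1,095 × ¥3.94 = ¥30,584.23.
Line 2 (G-632, Peloria, 4,811 liters, ¥811,278.93):
Code G-632 is under a tariff-rate quota (threshold 3,814 liters). In-quota: 3,814 liters at 8%; over-quota: 997 liters at 35.5%.
Pro-rata value split: in-quota = ¥811,278.93 × 3,814/4,811 = ¥643,154.82; over-quota = ¥811,278.93 − ¥643,154.82 = ¥168,124.11.
In-quota duty = ¥643,154.82 × 8% = ¥51,452.39. Over-quota duty = ¥168,124.11 × 35.5% = ¥59,684.06.
Line duty = ¥51,452.39 + ¥59,684.06 = ¥111,136.45.
Line 3 (B-152, Merador, 2,176 kg, ¥123,683.84):
Base rate for B-152 is ¥7.35/kg.
B-152 has an FTA preferential rate, but origin Merador is not Casova; base rate stands.
Additional duty on B-152 from Merador: +19.3% ad valorem. Applied ad valorem rate = 19.3%.
Duty = ¥123,683.84 × 19.3% + 2,176 × ¥7.35 = ¥39,864.58.
Total = ¥30,584.23 + ¥111,136.45 + ¥39,864.58 = ¥181,585.26.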